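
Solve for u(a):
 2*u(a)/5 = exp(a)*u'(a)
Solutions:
 u(a) = C1*exp(-2*exp(-a)/5)


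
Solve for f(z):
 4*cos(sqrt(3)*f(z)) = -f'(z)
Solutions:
 f(z) = sqrt(3)*(pi - asin((exp(2*sqrt(3)*C1) + exp(8*sqrt(3)*z))/(exp(2*sqrt(3)*C1) - exp(8*sqrt(3)*z))))/3
 f(z) = sqrt(3)*asin((exp(2*sqrt(3)*C1) + exp(8*sqrt(3)*z))/(exp(2*sqrt(3)*C1) - exp(8*sqrt(3)*z)))/3


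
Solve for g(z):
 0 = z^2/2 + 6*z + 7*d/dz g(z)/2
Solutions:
 g(z) = C1 - z^3/21 - 6*z^2/7


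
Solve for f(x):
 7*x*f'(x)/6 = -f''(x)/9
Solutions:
 f(x) = C1 + C2*erf(sqrt(21)*x/2)


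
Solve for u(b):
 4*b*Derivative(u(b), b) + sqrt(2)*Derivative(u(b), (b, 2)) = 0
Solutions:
 u(b) = C1 + C2*erf(2^(1/4)*b)


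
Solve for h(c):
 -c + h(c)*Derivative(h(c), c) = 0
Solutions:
 h(c) = -sqrt(C1 + c^2)
 h(c) = sqrt(C1 + c^2)


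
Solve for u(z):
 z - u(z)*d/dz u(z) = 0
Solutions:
 u(z) = -sqrt(C1 + z^2)
 u(z) = sqrt(C1 + z^2)


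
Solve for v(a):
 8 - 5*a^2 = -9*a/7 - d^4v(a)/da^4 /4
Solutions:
 v(a) = C1 + C2*a + C3*a^2 + C4*a^3 + a^6/18 - 3*a^5/70 - 4*a^4/3


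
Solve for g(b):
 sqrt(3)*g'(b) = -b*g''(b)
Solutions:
 g(b) = C1 + C2*b^(1 - sqrt(3))


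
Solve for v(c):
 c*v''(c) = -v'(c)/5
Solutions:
 v(c) = C1 + C2*c^(4/5)


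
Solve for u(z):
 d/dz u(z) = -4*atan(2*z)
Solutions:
 u(z) = C1 - 4*z*atan(2*z) + log(4*z^2 + 1)


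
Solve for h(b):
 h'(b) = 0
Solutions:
 h(b) = C1


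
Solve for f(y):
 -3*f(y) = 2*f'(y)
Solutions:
 f(y) = C1*exp(-3*y/2)


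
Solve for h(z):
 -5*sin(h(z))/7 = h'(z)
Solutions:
 5*z/7 + log(cos(h(z)) - 1)/2 - log(cos(h(z)) + 1)/2 = C1


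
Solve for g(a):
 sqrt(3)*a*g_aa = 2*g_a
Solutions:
 g(a) = C1 + C2*a^(1 + 2*sqrt(3)/3)


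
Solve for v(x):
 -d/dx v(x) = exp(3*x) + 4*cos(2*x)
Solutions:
 v(x) = C1 - exp(3*x)/3 - 2*sin(2*x)


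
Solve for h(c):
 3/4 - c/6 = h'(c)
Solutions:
 h(c) = C1 - c^2/12 + 3*c/4


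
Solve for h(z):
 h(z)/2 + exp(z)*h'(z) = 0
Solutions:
 h(z) = C1*exp(exp(-z)/2)


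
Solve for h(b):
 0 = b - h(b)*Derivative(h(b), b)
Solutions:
 h(b) = -sqrt(C1 + b^2)
 h(b) = sqrt(C1 + b^2)


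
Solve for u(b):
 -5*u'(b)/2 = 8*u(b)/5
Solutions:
 u(b) = C1*exp(-16*b/25)


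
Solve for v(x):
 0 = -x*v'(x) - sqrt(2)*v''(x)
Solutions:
 v(x) = C1 + C2*erf(2^(1/4)*x/2)


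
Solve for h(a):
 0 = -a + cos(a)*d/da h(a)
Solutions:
 h(a) = C1 + Integral(a/cos(a), a)


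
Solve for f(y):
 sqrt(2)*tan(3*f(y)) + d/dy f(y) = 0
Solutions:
 f(y) = -asin(C1*exp(-3*sqrt(2)*y))/3 + pi/3
 f(y) = asin(C1*exp(-3*sqrt(2)*y))/3


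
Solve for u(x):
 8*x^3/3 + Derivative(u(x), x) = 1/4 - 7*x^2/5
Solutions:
 u(x) = C1 - 2*x^4/3 - 7*x^3/15 + x/4


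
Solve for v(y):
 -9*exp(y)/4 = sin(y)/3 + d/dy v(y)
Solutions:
 v(y) = C1 - 9*exp(y)/4 + cos(y)/3


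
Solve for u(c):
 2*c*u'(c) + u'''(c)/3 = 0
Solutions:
 u(c) = C1 + Integral(C2*airyai(-6^(1/3)*c) + C3*airybi(-6^(1/3)*c), c)


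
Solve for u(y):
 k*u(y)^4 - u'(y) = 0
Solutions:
 u(y) = (-1/(C1 + 3*k*y))^(1/3)
 u(y) = (-1/(C1 + k*y))^(1/3)*(-3^(2/3) - 3*3^(1/6)*I)/6
 u(y) = (-1/(C1 + k*y))^(1/3)*(-3^(2/3) + 3*3^(1/6)*I)/6


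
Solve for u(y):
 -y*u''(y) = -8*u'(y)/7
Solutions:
 u(y) = C1 + C2*y^(15/7)


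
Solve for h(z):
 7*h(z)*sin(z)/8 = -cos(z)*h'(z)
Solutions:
 h(z) = C1*cos(z)^(7/8)


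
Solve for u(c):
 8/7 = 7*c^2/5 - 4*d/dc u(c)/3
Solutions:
 u(c) = C1 + 7*c^3/20 - 6*c/7


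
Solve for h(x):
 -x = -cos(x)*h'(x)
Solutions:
 h(x) = C1 + Integral(x/cos(x), x)


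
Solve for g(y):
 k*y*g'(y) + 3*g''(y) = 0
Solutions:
 g(y) = Piecewise((-sqrt(6)*sqrt(pi)*C1*erf(sqrt(6)*sqrt(k)*y/6)/(2*sqrt(k)) - C2, (k > 0) | (k < 0)), (-C1*y - C2, True))


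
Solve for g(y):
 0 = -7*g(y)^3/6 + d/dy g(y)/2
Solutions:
 g(y) = -sqrt(6)*sqrt(-1/(C1 + 7*y))/2
 g(y) = sqrt(6)*sqrt(-1/(C1 + 7*y))/2


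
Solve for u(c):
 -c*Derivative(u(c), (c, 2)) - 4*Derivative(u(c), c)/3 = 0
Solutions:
 u(c) = C1 + C2/c^(1/3)


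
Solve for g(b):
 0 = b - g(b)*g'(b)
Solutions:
 g(b) = -sqrt(C1 + b^2)
 g(b) = sqrt(C1 + b^2)


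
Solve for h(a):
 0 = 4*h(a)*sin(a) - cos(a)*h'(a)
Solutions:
 h(a) = C1/cos(a)^4


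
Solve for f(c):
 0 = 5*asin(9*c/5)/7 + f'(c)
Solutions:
 f(c) = C1 - 5*c*asin(9*c/5)/7 - 5*sqrt(25 - 81*c^2)/63


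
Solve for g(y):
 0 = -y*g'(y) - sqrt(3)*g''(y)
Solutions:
 g(y) = C1 + C2*erf(sqrt(2)*3^(3/4)*y/6)


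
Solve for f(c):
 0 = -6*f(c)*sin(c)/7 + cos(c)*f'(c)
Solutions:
 f(c) = C1/cos(c)^(6/7)


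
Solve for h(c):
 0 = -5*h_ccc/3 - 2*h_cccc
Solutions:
 h(c) = C1 + C2*c + C3*c^2 + C4*exp(-5*c/6)


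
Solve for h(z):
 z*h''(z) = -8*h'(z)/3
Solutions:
 h(z) = C1 + C2/z^(5/3)


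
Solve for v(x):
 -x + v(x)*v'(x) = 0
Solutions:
 v(x) = -sqrt(C1 + x^2)
 v(x) = sqrt(C1 + x^2)


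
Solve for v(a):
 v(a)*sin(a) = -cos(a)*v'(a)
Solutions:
 v(a) = C1*cos(a)


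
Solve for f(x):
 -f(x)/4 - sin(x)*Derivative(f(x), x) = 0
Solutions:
 f(x) = C1*(cos(x) + 1)^(1/8)/(cos(x) - 1)^(1/8)


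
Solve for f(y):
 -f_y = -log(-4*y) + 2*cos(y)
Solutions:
 f(y) = C1 + y*log(-y) - y + 2*y*log(2) - 2*sin(y)


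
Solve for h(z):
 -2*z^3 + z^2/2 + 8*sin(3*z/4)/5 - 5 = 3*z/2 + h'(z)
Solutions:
 h(z) = C1 - z^4/2 + z^3/6 - 3*z^2/4 - 5*z - 32*cos(3*z/4)/15


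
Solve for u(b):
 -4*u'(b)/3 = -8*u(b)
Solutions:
 u(b) = C1*exp(6*b)


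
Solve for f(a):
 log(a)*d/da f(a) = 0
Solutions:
 f(a) = C1


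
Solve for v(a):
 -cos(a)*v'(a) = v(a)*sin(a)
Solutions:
 v(a) = C1*cos(a)


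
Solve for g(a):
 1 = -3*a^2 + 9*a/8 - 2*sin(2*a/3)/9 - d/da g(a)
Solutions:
 g(a) = C1 - a^3 + 9*a^2/16 - a + cos(2*a/3)/3


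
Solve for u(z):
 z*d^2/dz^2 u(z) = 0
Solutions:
 u(z) = C1 + C2*z


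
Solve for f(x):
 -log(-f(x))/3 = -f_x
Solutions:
 -li(-f(x)) = C1 + x/3


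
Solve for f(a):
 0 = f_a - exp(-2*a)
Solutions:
 f(a) = C1 - exp(-2*a)/2


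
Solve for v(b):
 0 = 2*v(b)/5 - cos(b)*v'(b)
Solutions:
 v(b) = C1*(sin(b) + 1)^(1/5)/(sin(b) - 1)^(1/5)


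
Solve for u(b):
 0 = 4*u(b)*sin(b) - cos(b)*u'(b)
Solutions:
 u(b) = C1/cos(b)^4


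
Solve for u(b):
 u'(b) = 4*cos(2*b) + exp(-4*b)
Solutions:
 u(b) = C1 + 2*sin(2*b) - exp(-4*b)/4


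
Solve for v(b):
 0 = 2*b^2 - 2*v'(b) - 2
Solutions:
 v(b) = C1 + b^3/3 - b


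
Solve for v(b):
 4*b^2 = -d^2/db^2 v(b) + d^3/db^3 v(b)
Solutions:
 v(b) = C1 + C2*b + C3*exp(b) - b^4/3 - 4*b^3/3 - 4*b^2


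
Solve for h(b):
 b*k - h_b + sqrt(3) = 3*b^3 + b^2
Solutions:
 h(b) = C1 - 3*b^4/4 - b^3/3 + b^2*k/2 + sqrt(3)*b


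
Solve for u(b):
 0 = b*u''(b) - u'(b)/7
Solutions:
 u(b) = C1 + C2*b^(8/7)


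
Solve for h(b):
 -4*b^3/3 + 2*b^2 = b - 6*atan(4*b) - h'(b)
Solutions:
 h(b) = C1 + b^4/3 - 2*b^3/3 + b^2/2 - 6*b*atan(4*b) + 3*log(16*b^2 + 1)/4


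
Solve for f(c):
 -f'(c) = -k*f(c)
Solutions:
 f(c) = C1*exp(c*k)


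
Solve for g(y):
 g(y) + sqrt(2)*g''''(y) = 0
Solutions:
 g(y) = (C1*sin(2^(3/8)*y/2) + C2*cos(2^(3/8)*y/2))*exp(-2^(3/8)*y/2) + (C3*sin(2^(3/8)*y/2) + C4*cos(2^(3/8)*y/2))*exp(2^(3/8)*y/2)


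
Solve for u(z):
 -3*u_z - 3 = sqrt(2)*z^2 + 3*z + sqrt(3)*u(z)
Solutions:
 u(z) = C1*exp(-sqrt(3)*z/3) - sqrt(6)*z^2/3 - sqrt(3)*z + 2*sqrt(2)*z - 2*sqrt(6) - sqrt(3) + 3


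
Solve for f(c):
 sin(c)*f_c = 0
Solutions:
 f(c) = C1


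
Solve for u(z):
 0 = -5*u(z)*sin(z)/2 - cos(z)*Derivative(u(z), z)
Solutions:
 u(z) = C1*cos(z)^(5/2)


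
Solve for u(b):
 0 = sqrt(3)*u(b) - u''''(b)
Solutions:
 u(b) = C1*exp(-3^(1/8)*b) + C2*exp(3^(1/8)*b) + C3*sin(3^(1/8)*b) + C4*cos(3^(1/8)*b)


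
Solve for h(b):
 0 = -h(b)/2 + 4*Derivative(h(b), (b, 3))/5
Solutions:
 h(b) = C3*exp(5^(1/3)*b/2) + (C1*sin(sqrt(3)*5^(1/3)*b/4) + C2*cos(sqrt(3)*5^(1/3)*b/4))*exp(-5^(1/3)*b/4)


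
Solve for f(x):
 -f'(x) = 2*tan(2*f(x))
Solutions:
 f(x) = -asin(C1*exp(-4*x))/2 + pi/2
 f(x) = asin(C1*exp(-4*x))/2


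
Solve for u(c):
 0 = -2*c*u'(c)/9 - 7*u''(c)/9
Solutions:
 u(c) = C1 + C2*erf(sqrt(7)*c/7)


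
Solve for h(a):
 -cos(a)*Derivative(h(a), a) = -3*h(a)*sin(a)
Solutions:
 h(a) = C1/cos(a)^3


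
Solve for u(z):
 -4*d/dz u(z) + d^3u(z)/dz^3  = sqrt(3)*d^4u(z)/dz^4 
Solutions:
 u(z) = C1 + C2*exp(z*((8*sqrt(15) + 161*sqrt(3)/9)^(-1/3) + 2*sqrt(3) + 3*(8*sqrt(15) + 161*sqrt(3)/9)^(1/3))/18)*sin(sqrt(3)*z*(-3*(8*sqrt(15) + 161*sqrt(3)/9)^(1/3) + (8*sqrt(15) + 161*sqrt(3)/9)^(-1/3))/18) + C3*exp(z*((8*sqrt(15) + 161*sqrt(3)/9)^(-1/3) + 2*sqrt(3) + 3*(8*sqrt(15) + 161*sqrt(3)/9)^(1/3))/18)*cos(sqrt(3)*z*(-3*(8*sqrt(15) + 161*sqrt(3)/9)^(1/3) + (8*sqrt(15) + 161*sqrt(3)/9)^(-1/3))/18) + C4*exp(z*(-3*(8*sqrt(15) + 161*sqrt(3)/9)^(1/3) - 1/(8*sqrt(15) + 161*sqrt(3)/9)^(1/3) + sqrt(3))/9)


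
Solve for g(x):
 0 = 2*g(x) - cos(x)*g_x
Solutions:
 g(x) = C1*(sin(x) + 1)/(sin(x) - 1)


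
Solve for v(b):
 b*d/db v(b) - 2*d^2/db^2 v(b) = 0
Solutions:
 v(b) = C1 + C2*erfi(b/2)


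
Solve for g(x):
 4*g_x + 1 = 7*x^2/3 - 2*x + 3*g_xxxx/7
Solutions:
 g(x) = C1 + C4*exp(28^(1/3)*3^(2/3)*x/3) + 7*x^3/36 - x^2/4 - x/4 + (C2*sin(28^(1/3)*3^(1/6)*x/2) + C3*cos(28^(1/3)*3^(1/6)*x/2))*exp(-28^(1/3)*3^(2/3)*x/6)


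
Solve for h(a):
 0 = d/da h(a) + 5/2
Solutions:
 h(a) = C1 - 5*a/2


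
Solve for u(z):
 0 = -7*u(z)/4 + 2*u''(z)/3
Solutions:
 u(z) = C1*exp(-sqrt(42)*z/4) + C2*exp(sqrt(42)*z/4)


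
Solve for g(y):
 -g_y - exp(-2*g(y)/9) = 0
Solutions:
 g(y) = 9*log(-sqrt(C1 - y)) - 9*log(3) + 9*log(2)/2
 g(y) = 9*log(C1 - y)/2 - 9*log(3) + 9*log(2)/2


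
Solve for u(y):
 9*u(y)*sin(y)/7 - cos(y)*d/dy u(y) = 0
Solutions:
 u(y) = C1/cos(y)^(9/7)


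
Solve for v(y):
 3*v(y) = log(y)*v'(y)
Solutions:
 v(y) = C1*exp(3*li(y))


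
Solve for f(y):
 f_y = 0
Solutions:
 f(y) = C1


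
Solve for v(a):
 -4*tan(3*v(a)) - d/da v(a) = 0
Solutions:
 v(a) = -asin(C1*exp(-12*a))/3 + pi/3
 v(a) = asin(C1*exp(-12*a))/3


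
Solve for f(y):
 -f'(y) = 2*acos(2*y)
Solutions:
 f(y) = C1 - 2*y*acos(2*y) + sqrt(1 - 4*y^2)


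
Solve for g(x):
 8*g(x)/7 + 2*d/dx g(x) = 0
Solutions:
 g(x) = C1*exp(-4*x/7)


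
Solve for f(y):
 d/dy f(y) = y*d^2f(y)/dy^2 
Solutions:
 f(y) = C1 + C2*y^2


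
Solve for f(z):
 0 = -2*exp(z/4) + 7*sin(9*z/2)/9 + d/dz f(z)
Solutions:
 f(z) = C1 + 8*exp(z/4) + 14*cos(9*z/2)/81


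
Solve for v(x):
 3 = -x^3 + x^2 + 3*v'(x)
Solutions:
 v(x) = C1 + x^4/12 - x^3/9 + x


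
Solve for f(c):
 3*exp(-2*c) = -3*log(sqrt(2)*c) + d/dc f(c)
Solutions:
 f(c) = C1 + 3*c*log(c) + c*(-3 + 3*log(2)/2) - 3*exp(-2*c)/2


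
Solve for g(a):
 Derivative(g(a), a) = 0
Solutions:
 g(a) = C1


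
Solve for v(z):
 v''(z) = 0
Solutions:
 v(z) = C1 + C2*z


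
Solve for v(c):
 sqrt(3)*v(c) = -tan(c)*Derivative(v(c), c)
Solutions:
 v(c) = C1/sin(c)^(sqrt(3))


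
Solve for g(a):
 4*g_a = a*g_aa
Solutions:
 g(a) = C1 + C2*a^5


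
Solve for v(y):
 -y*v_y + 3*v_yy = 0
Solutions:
 v(y) = C1 + C2*erfi(sqrt(6)*y/6)


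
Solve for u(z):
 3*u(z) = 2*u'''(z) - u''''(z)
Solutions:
 u(z) = C1*exp(z*(1 - sqrt(1 + 2*2^(2/3)/(3 + sqrt(7)*I)^(1/3) + 2^(1/3)*(3 + sqrt(7)*I)^(1/3)))/2)*sin(z*sqrt(Abs(-2 + 2*2^(2/3)/(3 + sqrt(7)*I)^(1/3) + 2/sqrt(1 + 2*2^(2/3)/(3 + sqrt(7)*I)^(1/3) + 2^(1/3)*(3 + sqrt(7)*I)^(1/3)) + 2^(1/3)*(3 + sqrt(7)*I)^(1/3)))/2) + C2*exp(z*(1 - sqrt(1 + 2*2^(2/3)/(3 + sqrt(7)*I)^(1/3) + 2^(1/3)*(3 + sqrt(7)*I)^(1/3)))/2)*cos(z*sqrt(-2 + 2*2^(2/3)/(3 + sqrt(7)*I)^(1/3) + 2/sqrt(1 + 2*2^(2/3)/(3 + sqrt(7)*I)^(1/3) + 2^(1/3)*(3 + sqrt(7)*I)^(1/3)) + 2^(1/3)*(3 + sqrt(7)*I)^(1/3))/2) + C3*exp(z*(1 + sqrt(1 + 2*2^(2/3)/(3 + sqrt(7)*I)^(1/3) + 2^(1/3)*(3 + sqrt(7)*I)^(1/3)))/2)*sin(z*sqrt(Abs(2 - 2^(1/3)*(3 + sqrt(7)*I)^(1/3) + 2/sqrt(1 + 2*2^(2/3)/(3 + sqrt(7)*I)^(1/3) + 2^(1/3)*(3 + sqrt(7)*I)^(1/3)) - 2*2^(2/3)/(3 + sqrt(7)*I)^(1/3)))/2) + C4*exp(z*(1 + sqrt(1 + 2*2^(2/3)/(3 + sqrt(7)*I)^(1/3) + 2^(1/3)*(3 + sqrt(7)*I)^(1/3)))/2)*cos(z*sqrt(-2 + 2*2^(2/3)/(3 + sqrt(7)*I)^(1/3) - 2/sqrt(1 + 2*2^(2/3)/(3 + sqrt(7)*I)^(1/3) + 2^(1/3)*(3 + sqrt(7)*I)^(1/3)) + 2^(1/3)*(3 + sqrt(7)*I)^(1/3))/2)


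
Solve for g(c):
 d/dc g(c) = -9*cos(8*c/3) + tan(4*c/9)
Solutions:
 g(c) = C1 - 9*log(cos(4*c/9))/4 - 27*sin(8*c/3)/8


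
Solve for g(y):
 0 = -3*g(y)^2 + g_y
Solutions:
 g(y) = -1/(C1 + 3*y)


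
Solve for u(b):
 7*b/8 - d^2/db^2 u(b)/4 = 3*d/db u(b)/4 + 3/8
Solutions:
 u(b) = C1 + C2*exp(-3*b) + 7*b^2/12 - 8*b/9


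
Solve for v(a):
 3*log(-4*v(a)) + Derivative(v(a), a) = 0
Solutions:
 Integral(1/(log(-_y) + 2*log(2)), (_y, v(a)))/3 = C1 - a


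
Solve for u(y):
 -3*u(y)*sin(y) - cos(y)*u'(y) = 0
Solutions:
 u(y) = C1*cos(y)^3


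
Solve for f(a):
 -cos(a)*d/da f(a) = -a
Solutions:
 f(a) = C1 + Integral(a/cos(a), a)


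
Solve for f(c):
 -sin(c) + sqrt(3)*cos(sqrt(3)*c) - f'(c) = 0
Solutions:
 f(c) = C1 + sin(sqrt(3)*c) + cos(c)


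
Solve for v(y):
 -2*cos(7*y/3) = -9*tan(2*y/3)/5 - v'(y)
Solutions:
 v(y) = C1 + 27*log(cos(2*y/3))/10 + 6*sin(7*y/3)/7


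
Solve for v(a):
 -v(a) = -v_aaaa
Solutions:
 v(a) = C1*exp(-a) + C2*exp(a) + C3*sin(a) + C4*cos(a)


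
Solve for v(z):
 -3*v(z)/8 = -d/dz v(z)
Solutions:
 v(z) = C1*exp(3*z/8)


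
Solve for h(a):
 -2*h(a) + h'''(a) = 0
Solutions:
 h(a) = C3*exp(2^(1/3)*a) + (C1*sin(2^(1/3)*sqrt(3)*a/2) + C2*cos(2^(1/3)*sqrt(3)*a/2))*exp(-2^(1/3)*a/2)


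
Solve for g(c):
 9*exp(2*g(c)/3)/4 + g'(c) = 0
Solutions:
 g(c) = 3*log(-sqrt(-1/(C1 - 9*c))) + 3*log(6)/2
 g(c) = 3*log(-1/(C1 - 9*c))/2 + 3*log(6)/2


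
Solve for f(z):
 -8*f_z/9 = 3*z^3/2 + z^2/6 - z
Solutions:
 f(z) = C1 - 27*z^4/64 - z^3/16 + 9*z^2/16


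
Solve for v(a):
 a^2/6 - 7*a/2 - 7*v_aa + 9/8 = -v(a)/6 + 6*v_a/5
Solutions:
 v(a) = C1*exp(a*(-18 + sqrt(1374))/210) + C2*exp(-a*(18 + sqrt(1374))/210) - a^2 + 33*a/5 - 4323/100


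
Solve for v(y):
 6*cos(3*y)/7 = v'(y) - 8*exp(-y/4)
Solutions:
 v(y) = C1 + 2*sin(3*y)/7 - 32*exp(-y/4)


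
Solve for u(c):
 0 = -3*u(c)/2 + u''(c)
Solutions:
 u(c) = C1*exp(-sqrt(6)*c/2) + C2*exp(sqrt(6)*c/2)


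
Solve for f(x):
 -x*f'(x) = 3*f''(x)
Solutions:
 f(x) = C1 + C2*erf(sqrt(6)*x/6)


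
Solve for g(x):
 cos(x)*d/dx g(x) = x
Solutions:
 g(x) = C1 + Integral(x/cos(x), x)


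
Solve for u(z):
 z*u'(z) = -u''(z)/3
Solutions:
 u(z) = C1 + C2*erf(sqrt(6)*z/2)


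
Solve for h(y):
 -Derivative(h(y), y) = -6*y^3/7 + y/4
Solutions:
 h(y) = C1 + 3*y^4/14 - y^2/8


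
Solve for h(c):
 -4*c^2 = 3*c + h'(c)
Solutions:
 h(c) = C1 - 4*c^3/3 - 3*c^2/2


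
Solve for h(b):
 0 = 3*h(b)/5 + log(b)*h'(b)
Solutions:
 h(b) = C1*exp(-3*li(b)/5)


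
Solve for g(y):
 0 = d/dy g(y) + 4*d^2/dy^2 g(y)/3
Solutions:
 g(y) = C1 + C2*exp(-3*y/4)


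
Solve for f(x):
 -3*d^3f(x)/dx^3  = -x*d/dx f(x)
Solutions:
 f(x) = C1 + Integral(C2*airyai(3^(2/3)*x/3) + C3*airybi(3^(2/3)*x/3), x)


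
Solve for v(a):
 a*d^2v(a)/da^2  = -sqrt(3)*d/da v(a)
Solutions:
 v(a) = C1 + C2*a^(1 - sqrt(3))


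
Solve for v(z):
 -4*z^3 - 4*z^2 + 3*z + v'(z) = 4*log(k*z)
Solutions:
 v(z) = C1 + z^4 + 4*z^3/3 - 3*z^2/2 + 4*z*log(k*z) - 4*z


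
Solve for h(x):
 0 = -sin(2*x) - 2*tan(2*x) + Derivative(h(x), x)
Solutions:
 h(x) = C1 - log(cos(2*x)) - cos(2*x)/2


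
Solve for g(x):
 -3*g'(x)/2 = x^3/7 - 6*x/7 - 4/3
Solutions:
 g(x) = C1 - x^4/42 + 2*x^2/7 + 8*x/9


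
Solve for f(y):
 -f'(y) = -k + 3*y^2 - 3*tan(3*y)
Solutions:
 f(y) = C1 + k*y - y^3 - log(cos(3*y))


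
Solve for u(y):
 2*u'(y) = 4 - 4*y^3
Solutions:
 u(y) = C1 - y^4/2 + 2*y


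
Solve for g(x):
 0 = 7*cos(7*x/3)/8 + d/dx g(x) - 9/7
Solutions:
 g(x) = C1 + 9*x/7 - 3*sin(7*x/3)/8


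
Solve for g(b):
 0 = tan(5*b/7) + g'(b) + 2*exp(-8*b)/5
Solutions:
 g(b) = C1 - 7*log(tan(5*b/7)^2 + 1)/10 + exp(-8*b)/20


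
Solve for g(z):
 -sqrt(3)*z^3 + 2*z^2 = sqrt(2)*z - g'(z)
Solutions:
 g(z) = C1 + sqrt(3)*z^4/4 - 2*z^3/3 + sqrt(2)*z^2/2


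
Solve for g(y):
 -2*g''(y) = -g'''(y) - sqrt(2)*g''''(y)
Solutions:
 g(y) = C1 + C2*y + C3*exp(sqrt(2)*y*(-1 + sqrt(1 + 8*sqrt(2)))/4) + C4*exp(-sqrt(2)*y*(1 + sqrt(1 + 8*sqrt(2)))/4)


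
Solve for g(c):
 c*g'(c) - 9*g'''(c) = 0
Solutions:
 g(c) = C1 + Integral(C2*airyai(3^(1/3)*c/3) + C3*airybi(3^(1/3)*c/3), c)


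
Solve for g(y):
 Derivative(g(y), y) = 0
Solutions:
 g(y) = C1


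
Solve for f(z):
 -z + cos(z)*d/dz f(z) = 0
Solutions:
 f(z) = C1 + Integral(z/cos(z), z)


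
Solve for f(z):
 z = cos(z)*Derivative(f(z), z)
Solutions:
 f(z) = C1 + Integral(z/cos(z), z)


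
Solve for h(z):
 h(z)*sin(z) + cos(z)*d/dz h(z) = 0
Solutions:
 h(z) = C1*cos(z)


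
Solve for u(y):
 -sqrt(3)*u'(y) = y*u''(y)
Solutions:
 u(y) = C1 + C2*y^(1 - sqrt(3))


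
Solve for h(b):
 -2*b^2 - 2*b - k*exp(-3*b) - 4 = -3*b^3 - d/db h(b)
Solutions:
 h(b) = C1 - 3*b^4/4 + 2*b^3/3 + b^2 + 4*b - k*exp(-3*b)/3


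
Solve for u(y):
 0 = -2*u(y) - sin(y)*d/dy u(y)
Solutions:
 u(y) = C1*(cos(y) + 1)/(cos(y) - 1)


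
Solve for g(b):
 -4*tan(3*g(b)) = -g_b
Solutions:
 g(b) = -asin(C1*exp(12*b))/3 + pi/3
 g(b) = asin(C1*exp(12*b))/3


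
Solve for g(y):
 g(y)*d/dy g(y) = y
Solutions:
 g(y) = -sqrt(C1 + y^2)
 g(y) = sqrt(C1 + y^2)


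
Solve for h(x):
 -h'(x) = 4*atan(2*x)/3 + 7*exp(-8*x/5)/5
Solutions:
 h(x) = C1 - 4*x*atan(2*x)/3 + log(4*x^2 + 1)/3 + 7*exp(-8*x/5)/8


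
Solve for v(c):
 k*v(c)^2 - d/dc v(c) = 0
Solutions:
 v(c) = -1/(C1 + c*k)


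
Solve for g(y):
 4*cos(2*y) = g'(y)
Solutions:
 g(y) = C1 + 2*sin(2*y)


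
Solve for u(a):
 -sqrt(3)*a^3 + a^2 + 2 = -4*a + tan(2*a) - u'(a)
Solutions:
 u(a) = C1 + sqrt(3)*a^4/4 - a^3/3 - 2*a^2 - 2*a - log(cos(2*a))/2


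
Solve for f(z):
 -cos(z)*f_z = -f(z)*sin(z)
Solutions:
 f(z) = C1/cos(z)


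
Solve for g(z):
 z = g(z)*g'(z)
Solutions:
 g(z) = -sqrt(C1 + z^2)
 g(z) = sqrt(C1 + z^2)


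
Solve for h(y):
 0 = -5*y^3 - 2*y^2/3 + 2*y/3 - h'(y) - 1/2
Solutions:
 h(y) = C1 - 5*y^4/4 - 2*y^3/9 + y^2/3 - y/2


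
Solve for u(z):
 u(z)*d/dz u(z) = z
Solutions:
 u(z) = -sqrt(C1 + z^2)
 u(z) = sqrt(C1 + z^2)


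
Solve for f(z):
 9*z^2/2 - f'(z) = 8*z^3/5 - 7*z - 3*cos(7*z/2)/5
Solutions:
 f(z) = C1 - 2*z^4/5 + 3*z^3/2 + 7*z^2/2 + 6*sin(7*z/2)/35


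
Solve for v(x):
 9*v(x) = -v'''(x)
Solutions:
 v(x) = C3*exp(-3^(2/3)*x) + (C1*sin(3*3^(1/6)*x/2) + C2*cos(3*3^(1/6)*x/2))*exp(3^(2/3)*x/2)


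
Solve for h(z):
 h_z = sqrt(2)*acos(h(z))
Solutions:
 Integral(1/acos(_y), (_y, h(z))) = C1 + sqrt(2)*z


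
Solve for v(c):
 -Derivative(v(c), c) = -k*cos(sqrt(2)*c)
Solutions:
 v(c) = C1 + sqrt(2)*k*sin(sqrt(2)*c)/2


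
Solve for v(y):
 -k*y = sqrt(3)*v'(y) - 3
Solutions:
 v(y) = C1 - sqrt(3)*k*y^2/6 + sqrt(3)*y


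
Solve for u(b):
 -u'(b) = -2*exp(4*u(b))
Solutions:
 u(b) = log(-(-1/(C1 + 8*b))^(1/4))
 u(b) = log(-1/(C1 + 8*b))/4
 u(b) = log(-I*(-1/(C1 + 8*b))^(1/4))
 u(b) = log(I*(-1/(C1 + 8*b))^(1/4))


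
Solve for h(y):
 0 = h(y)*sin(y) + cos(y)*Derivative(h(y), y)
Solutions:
 h(y) = C1*cos(y)


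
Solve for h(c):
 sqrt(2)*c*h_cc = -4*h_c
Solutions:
 h(c) = C1 + C2*c^(1 - 2*sqrt(2))


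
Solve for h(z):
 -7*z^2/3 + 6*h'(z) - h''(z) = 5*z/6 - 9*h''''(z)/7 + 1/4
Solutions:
 h(z) = C1 + C2*exp(7^(1/3)*z*(7^(1/3)/(2*sqrt(1635)/9 + 9)^(1/3) + 3*(2*sqrt(1635)/9 + 9)^(1/3))/18)*sin(sqrt(3)*z*(-3*(14*sqrt(1635)/9 + 63)^(1/3) + 7/(14*sqrt(1635)/9 + 63)^(1/3))/18) + C3*exp(7^(1/3)*z*(7^(1/3)/(2*sqrt(1635)/9 + 9)^(1/3) + 3*(2*sqrt(1635)/9 + 9)^(1/3))/18)*cos(sqrt(3)*z*(-3*(14*sqrt(1635)/9 + 63)^(1/3) + 7/(14*sqrt(1635)/9 + 63)^(1/3))/18) + C4*exp(-7^(1/3)*z*(7^(1/3)/(2*sqrt(1635)/9 + 9)^(1/3) + 3*(2*sqrt(1635)/9 + 9)^(1/3))/9) + 7*z^3/54 + 29*z^2/216 + 7*z/81


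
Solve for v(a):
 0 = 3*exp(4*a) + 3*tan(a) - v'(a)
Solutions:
 v(a) = C1 + 3*exp(4*a)/4 - 3*log(cos(a))


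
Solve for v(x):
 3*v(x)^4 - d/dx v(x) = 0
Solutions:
 v(x) = (-1/(C1 + 9*x))^(1/3)
 v(x) = (-1/(C1 + 3*x))^(1/3)*(-3^(2/3) - 3*3^(1/6)*I)/6
 v(x) = (-1/(C1 + 3*x))^(1/3)*(-3^(2/3) + 3*3^(1/6)*I)/6


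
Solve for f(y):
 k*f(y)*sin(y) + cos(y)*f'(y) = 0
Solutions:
 f(y) = C1*exp(k*log(cos(y)))


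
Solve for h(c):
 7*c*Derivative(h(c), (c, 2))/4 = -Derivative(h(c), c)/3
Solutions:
 h(c) = C1 + C2*c^(17/21)


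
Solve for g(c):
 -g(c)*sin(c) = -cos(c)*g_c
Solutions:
 g(c) = C1/cos(c)


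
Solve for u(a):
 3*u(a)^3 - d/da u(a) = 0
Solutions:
 u(a) = -sqrt(2)*sqrt(-1/(C1 + 3*a))/2
 u(a) = sqrt(2)*sqrt(-1/(C1 + 3*a))/2


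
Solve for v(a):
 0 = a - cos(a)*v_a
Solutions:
 v(a) = C1 + Integral(a/cos(a), a)


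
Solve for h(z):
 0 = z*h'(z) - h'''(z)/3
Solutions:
 h(z) = C1 + Integral(C2*airyai(3^(1/3)*z) + C3*airybi(3^(1/3)*z), z)


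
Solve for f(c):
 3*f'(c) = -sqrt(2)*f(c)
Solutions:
 f(c) = C1*exp(-sqrt(2)*c/3)


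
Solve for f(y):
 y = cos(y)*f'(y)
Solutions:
 f(y) = C1 + Integral(y/cos(y), y)


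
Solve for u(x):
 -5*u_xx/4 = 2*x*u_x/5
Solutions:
 u(x) = C1 + C2*erf(2*x/5)


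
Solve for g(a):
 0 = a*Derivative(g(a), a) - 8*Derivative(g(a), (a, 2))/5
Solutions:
 g(a) = C1 + C2*erfi(sqrt(5)*a/4)


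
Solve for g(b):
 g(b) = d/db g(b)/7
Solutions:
 g(b) = C1*exp(7*b)


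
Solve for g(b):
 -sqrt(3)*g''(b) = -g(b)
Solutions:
 g(b) = C1*exp(-3^(3/4)*b/3) + C2*exp(3^(3/4)*b/3)


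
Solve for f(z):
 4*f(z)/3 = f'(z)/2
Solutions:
 f(z) = C1*exp(8*z/3)


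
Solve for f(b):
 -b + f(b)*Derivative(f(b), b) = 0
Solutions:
 f(b) = -sqrt(C1 + b^2)
 f(b) = sqrt(C1 + b^2)


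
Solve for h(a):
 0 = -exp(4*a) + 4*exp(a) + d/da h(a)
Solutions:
 h(a) = C1 + exp(4*a)/4 - 4*exp(a)


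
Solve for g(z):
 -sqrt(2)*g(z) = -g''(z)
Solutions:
 g(z) = C1*exp(-2^(1/4)*z) + C2*exp(2^(1/4)*z)


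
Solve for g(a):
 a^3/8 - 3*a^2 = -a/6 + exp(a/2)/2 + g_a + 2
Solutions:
 g(a) = C1 + a^4/32 - a^3 + a^2/12 - 2*a - sqrt(exp(a))


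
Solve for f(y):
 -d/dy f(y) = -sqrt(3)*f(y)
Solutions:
 f(y) = C1*exp(sqrt(3)*y)


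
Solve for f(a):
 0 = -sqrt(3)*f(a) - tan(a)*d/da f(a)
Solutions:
 f(a) = C1/sin(a)^(sqrt(3))


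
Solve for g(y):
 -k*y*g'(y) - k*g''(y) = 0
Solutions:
 g(y) = C1 + C2*erf(sqrt(2)*y/2)


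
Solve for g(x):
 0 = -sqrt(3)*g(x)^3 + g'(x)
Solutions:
 g(x) = -sqrt(2)*sqrt(-1/(C1 + sqrt(3)*x))/2
 g(x) = sqrt(2)*sqrt(-1/(C1 + sqrt(3)*x))/2


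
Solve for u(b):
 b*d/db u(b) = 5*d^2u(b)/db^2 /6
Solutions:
 u(b) = C1 + C2*erfi(sqrt(15)*b/5)


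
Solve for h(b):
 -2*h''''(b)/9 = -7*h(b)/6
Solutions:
 h(b) = C1*exp(-sqrt(2)*21^(1/4)*b/2) + C2*exp(sqrt(2)*21^(1/4)*b/2) + C3*sin(sqrt(2)*21^(1/4)*b/2) + C4*cos(sqrt(2)*21^(1/4)*b/2)


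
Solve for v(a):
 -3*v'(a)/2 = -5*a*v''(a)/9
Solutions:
 v(a) = C1 + C2*a^(37/10)


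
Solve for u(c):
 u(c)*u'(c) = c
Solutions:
 u(c) = -sqrt(C1 + c^2)
 u(c) = sqrt(C1 + c^2)


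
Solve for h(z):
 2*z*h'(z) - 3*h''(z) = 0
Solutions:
 h(z) = C1 + C2*erfi(sqrt(3)*z/3)


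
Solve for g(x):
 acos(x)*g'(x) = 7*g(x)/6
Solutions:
 g(x) = C1*exp(7*Integral(1/acos(x), x)/6)


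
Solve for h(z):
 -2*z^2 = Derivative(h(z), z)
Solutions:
 h(z) = C1 - 2*z^3/3


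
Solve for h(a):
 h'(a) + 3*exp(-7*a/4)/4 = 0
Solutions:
 h(a) = C1 + 3*exp(-7*a/4)/7


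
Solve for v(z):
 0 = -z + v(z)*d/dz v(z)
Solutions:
 v(z) = -sqrt(C1 + z^2)
 v(z) = sqrt(C1 + z^2)


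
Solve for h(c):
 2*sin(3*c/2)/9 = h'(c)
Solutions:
 h(c) = C1 - 4*cos(3*c/2)/27


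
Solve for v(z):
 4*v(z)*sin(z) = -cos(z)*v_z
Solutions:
 v(z) = C1*cos(z)^4


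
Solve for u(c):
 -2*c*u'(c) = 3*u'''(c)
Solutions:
 u(c) = C1 + Integral(C2*airyai(-2^(1/3)*3^(2/3)*c/3) + C3*airybi(-2^(1/3)*3^(2/3)*c/3), c)


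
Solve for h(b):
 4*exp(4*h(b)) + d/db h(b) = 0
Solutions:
 h(b) = log(-I*(1/(C1 + 16*b))^(1/4))
 h(b) = log(I*(1/(C1 + 16*b))^(1/4))
 h(b) = log(-(1/(C1 + 16*b))^(1/4))
 h(b) = log(1/(C1 + 16*b))/4


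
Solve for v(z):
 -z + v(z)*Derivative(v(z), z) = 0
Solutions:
 v(z) = -sqrt(C1 + z^2)
 v(z) = sqrt(C1 + z^2)


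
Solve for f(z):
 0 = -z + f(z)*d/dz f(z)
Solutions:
 f(z) = -sqrt(C1 + z^2)
 f(z) = sqrt(C1 + z^2)


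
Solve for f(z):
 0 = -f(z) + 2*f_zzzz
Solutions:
 f(z) = C1*exp(-2^(3/4)*z/2) + C2*exp(2^(3/4)*z/2) + C3*sin(2^(3/4)*z/2) + C4*cos(2^(3/4)*z/2)


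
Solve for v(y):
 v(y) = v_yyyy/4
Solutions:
 v(y) = C1*exp(-sqrt(2)*y) + C2*exp(sqrt(2)*y) + C3*sin(sqrt(2)*y) + C4*cos(sqrt(2)*y)


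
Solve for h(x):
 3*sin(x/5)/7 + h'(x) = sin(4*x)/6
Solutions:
 h(x) = C1 + 15*cos(x/5)/7 - cos(4*x)/24


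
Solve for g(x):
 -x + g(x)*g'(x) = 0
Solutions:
 g(x) = -sqrt(C1 + x^2)
 g(x) = sqrt(C1 + x^2)


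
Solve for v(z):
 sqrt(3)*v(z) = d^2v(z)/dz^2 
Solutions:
 v(z) = C1*exp(-3^(1/4)*z) + C2*exp(3^(1/4)*z)


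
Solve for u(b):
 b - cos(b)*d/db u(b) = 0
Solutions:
 u(b) = C1 + Integral(b/cos(b), b)


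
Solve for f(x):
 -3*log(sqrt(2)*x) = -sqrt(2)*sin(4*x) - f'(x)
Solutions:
 f(x) = C1 + 3*x*log(x) - 3*x + 3*x*log(2)/2 + sqrt(2)*cos(4*x)/4


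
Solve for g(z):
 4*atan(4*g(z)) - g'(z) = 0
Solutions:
 Integral(1/atan(4*_y), (_y, g(z))) = C1 + 4*z


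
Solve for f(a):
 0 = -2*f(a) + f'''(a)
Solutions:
 f(a) = C3*exp(2^(1/3)*a) + (C1*sin(2^(1/3)*sqrt(3)*a/2) + C2*cos(2^(1/3)*sqrt(3)*a/2))*exp(-2^(1/3)*a/2)


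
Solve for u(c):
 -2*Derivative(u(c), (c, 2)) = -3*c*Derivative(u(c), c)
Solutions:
 u(c) = C1 + C2*erfi(sqrt(3)*c/2)


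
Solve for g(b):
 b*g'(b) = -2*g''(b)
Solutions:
 g(b) = C1 + C2*erf(b/2)


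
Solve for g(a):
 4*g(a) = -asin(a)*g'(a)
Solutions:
 g(a) = C1*exp(-4*Integral(1/asin(a), a))


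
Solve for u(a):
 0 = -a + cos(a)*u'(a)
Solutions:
 u(a) = C1 + Integral(a/cos(a), a)


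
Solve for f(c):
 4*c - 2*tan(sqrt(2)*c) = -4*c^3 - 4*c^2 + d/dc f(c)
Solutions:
 f(c) = C1 + c^4 + 4*c^3/3 + 2*c^2 + sqrt(2)*log(cos(sqrt(2)*c))


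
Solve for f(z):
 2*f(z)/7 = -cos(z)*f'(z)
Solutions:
 f(z) = C1*(sin(z) - 1)^(1/7)/(sin(z) + 1)^(1/7)


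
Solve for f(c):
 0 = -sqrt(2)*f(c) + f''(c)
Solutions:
 f(c) = C1*exp(-2^(1/4)*c) + C2*exp(2^(1/4)*c)


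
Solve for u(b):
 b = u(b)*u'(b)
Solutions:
 u(b) = -sqrt(C1 + b^2)
 u(b) = sqrt(C1 + b^2)


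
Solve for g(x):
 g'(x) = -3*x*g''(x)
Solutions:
 g(x) = C1 + C2*x^(2/3)


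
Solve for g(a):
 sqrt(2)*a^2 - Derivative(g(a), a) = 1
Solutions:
 g(a) = C1 + sqrt(2)*a^3/3 - a


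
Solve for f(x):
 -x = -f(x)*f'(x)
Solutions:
 f(x) = -sqrt(C1 + x^2)
 f(x) = sqrt(C1 + x^2)


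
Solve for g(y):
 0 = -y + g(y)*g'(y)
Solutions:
 g(y) = -sqrt(C1 + y^2)
 g(y) = sqrt(C1 + y^2)


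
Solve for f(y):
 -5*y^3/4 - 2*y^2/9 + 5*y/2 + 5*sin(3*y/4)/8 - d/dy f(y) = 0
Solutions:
 f(y) = C1 - 5*y^4/16 - 2*y^3/27 + 5*y^2/4 - 5*cos(3*y/4)/6


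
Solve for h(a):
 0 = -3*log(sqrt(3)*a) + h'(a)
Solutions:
 h(a) = C1 + 3*a*log(a) - 3*a + 3*a*log(3)/2


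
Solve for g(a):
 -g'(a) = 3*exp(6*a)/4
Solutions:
 g(a) = C1 - exp(6*a)/8


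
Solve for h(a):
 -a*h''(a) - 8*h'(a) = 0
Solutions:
 h(a) = C1 + C2/a^7


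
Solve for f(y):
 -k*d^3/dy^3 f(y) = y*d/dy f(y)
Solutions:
 f(y) = C1 + Integral(C2*airyai(y*(-1/k)^(1/3)) + C3*airybi(y*(-1/k)^(1/3)), y)


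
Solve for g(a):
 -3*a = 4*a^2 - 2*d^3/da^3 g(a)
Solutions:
 g(a) = C1 + C2*a + C3*a^2 + a^5/30 + a^4/16


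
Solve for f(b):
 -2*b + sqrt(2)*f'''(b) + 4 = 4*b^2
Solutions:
 f(b) = C1 + C2*b + C3*b^2 + sqrt(2)*b^5/30 + sqrt(2)*b^4/24 - sqrt(2)*b^3/3


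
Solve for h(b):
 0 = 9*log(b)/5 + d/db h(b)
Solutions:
 h(b) = C1 - 9*b*log(b)/5 + 9*b/5


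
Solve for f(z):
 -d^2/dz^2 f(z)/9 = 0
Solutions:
 f(z) = C1 + C2*z


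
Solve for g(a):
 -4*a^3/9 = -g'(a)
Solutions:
 g(a) = C1 + a^4/9


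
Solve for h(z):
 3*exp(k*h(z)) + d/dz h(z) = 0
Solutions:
 h(z) = Piecewise((log(1/(C1*k + 3*k*z))/k, Ne(k, 0)), (nan, True))
 h(z) = Piecewise((C1 - 3*z, Eq(k, 0)), (nan, True))


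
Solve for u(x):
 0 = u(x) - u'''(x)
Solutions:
 u(x) = C3*exp(x) + (C1*sin(sqrt(3)*x/2) + C2*cos(sqrt(3)*x/2))*exp(-x/2)


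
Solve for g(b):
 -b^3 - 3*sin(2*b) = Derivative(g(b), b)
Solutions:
 g(b) = C1 - b^4/4 + 3*cos(2*b)/2


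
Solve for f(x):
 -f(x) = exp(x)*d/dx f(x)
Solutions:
 f(x) = C1*exp(exp(-x))


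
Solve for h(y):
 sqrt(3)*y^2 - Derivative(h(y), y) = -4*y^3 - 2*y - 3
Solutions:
 h(y) = C1 + y^4 + sqrt(3)*y^3/3 + y^2 + 3*y


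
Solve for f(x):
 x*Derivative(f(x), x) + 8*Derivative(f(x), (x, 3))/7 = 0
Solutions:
 f(x) = C1 + Integral(C2*airyai(-7^(1/3)*x/2) + C3*airybi(-7^(1/3)*x/2), x)


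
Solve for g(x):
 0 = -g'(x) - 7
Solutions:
 g(x) = C1 - 7*x


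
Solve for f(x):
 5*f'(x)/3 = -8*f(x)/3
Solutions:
 f(x) = C1*exp(-8*x/5)


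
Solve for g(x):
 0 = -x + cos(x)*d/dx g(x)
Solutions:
 g(x) = C1 + Integral(x/cos(x), x)


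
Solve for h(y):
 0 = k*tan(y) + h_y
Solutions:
 h(y) = C1 + k*log(cos(y))


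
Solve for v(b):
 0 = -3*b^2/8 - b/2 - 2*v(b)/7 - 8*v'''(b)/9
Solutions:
 v(b) = C3*exp(-3^(2/3)*98^(1/3)*b/14) - 21*b^2/16 - 7*b/4 + (C1*sin(3*3^(1/6)*98^(1/3)*b/28) + C2*cos(3*3^(1/6)*98^(1/3)*b/28))*exp(3^(2/3)*98^(1/3)*b/28)


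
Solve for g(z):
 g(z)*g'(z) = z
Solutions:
 g(z) = -sqrt(C1 + z^2)
 g(z) = sqrt(C1 + z^2)


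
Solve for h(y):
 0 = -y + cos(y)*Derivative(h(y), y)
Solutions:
 h(y) = C1 + Integral(y/cos(y), y)


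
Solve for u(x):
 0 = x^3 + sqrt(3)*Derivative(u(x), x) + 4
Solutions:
 u(x) = C1 - sqrt(3)*x^4/12 - 4*sqrt(3)*x/3


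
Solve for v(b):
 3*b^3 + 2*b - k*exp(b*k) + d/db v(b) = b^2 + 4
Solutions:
 v(b) = C1 - 3*b^4/4 + b^3/3 - b^2 + 4*b + exp(b*k)


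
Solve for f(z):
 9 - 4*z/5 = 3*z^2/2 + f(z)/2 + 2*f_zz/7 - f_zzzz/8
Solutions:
 f(z) = C1*exp(-sqrt(14)*z*sqrt(4 + sqrt(65))/7) + C2*exp(sqrt(14)*z*sqrt(4 + sqrt(65))/7) + C3*sin(sqrt(14)*z*sqrt(-4 + sqrt(65))/7) + C4*cos(sqrt(14)*z*sqrt(-4 + sqrt(65))/7) - 3*z^2 - 8*z/5 + 150/7


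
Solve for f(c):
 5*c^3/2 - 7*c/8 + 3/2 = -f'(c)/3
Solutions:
 f(c) = C1 - 15*c^4/8 + 21*c^2/16 - 9*c/2


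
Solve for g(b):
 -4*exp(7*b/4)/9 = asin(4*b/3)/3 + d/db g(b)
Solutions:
 g(b) = C1 - b*asin(4*b/3)/3 - sqrt(9 - 16*b^2)/12 - 16*exp(7*b/4)/63


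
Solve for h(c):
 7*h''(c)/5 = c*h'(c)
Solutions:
 h(c) = C1 + C2*erfi(sqrt(70)*c/14)


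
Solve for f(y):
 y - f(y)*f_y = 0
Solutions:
 f(y) = -sqrt(C1 + y^2)
 f(y) = sqrt(C1 + y^2)


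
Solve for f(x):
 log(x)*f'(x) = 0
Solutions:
 f(x) = C1


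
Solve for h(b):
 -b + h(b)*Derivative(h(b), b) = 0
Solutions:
 h(b) = -sqrt(C1 + b^2)
 h(b) = sqrt(C1 + b^2)


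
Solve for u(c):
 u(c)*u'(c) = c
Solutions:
 u(c) = -sqrt(C1 + c^2)
 u(c) = sqrt(C1 + c^2)


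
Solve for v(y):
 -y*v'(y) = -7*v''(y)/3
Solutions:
 v(y) = C1 + C2*erfi(sqrt(42)*y/14)


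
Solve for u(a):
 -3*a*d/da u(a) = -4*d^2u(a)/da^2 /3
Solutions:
 u(a) = C1 + C2*erfi(3*sqrt(2)*a/4)


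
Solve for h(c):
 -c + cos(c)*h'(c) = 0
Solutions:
 h(c) = C1 + Integral(c/cos(c), c)


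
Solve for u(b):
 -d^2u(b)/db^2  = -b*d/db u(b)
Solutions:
 u(b) = C1 + C2*erfi(sqrt(2)*b/2)


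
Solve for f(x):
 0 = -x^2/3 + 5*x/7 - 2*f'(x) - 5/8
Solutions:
 f(x) = C1 - x^3/18 + 5*x^2/28 - 5*x/16


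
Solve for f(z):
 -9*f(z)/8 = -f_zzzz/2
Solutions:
 f(z) = C1*exp(-sqrt(6)*z/2) + C2*exp(sqrt(6)*z/2) + C3*sin(sqrt(6)*z/2) + C4*cos(sqrt(6)*z/2)


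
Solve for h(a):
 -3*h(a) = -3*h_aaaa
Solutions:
 h(a) = C1*exp(-a) + C2*exp(a) + C3*sin(a) + C4*cos(a)


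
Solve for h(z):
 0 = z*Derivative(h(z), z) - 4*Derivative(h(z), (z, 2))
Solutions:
 h(z) = C1 + C2*erfi(sqrt(2)*z/4)


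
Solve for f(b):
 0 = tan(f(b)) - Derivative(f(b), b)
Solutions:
 f(b) = pi - asin(C1*exp(b))
 f(b) = asin(C1*exp(b))


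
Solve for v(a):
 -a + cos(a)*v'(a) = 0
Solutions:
 v(a) = C1 + Integral(a/cos(a), a)


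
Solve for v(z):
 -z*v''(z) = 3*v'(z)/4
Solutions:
 v(z) = C1 + C2*z^(1/4)


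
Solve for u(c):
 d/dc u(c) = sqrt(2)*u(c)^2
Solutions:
 u(c) = -1/(C1 + sqrt(2)*c)


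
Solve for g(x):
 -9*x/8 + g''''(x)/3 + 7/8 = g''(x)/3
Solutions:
 g(x) = C1 + C2*x + C3*exp(-x) + C4*exp(x) - 9*x^3/16 + 21*x^2/16


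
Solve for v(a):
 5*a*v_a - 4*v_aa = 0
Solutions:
 v(a) = C1 + C2*erfi(sqrt(10)*a/4)


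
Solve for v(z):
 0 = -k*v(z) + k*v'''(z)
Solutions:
 v(z) = C3*exp(z) + (C1*sin(sqrt(3)*z/2) + C2*cos(sqrt(3)*z/2))*exp(-z/2)


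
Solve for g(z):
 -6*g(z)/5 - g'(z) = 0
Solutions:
 g(z) = C1*exp(-6*z/5)


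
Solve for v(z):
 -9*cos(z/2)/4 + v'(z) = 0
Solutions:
 v(z) = C1 + 9*sin(z/2)/2


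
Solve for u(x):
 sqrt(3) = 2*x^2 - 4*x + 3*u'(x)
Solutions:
 u(x) = C1 - 2*x^3/9 + 2*x^2/3 + sqrt(3)*x/3


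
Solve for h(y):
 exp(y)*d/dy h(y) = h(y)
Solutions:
 h(y) = C1*exp(-exp(-y))


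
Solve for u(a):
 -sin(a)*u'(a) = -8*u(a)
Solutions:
 u(a) = C1*(cos(a)^4 - 4*cos(a)^3 + 6*cos(a)^2 - 4*cos(a) + 1)/(cos(a)^4 + 4*cos(a)^3 + 6*cos(a)^2 + 4*cos(a) + 1)


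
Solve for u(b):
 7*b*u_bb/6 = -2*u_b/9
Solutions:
 u(b) = C1 + C2*b^(17/21)


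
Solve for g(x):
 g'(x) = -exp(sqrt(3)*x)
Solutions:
 g(x) = C1 - sqrt(3)*exp(sqrt(3)*x)/3


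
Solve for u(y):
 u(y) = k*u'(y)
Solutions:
 u(y) = C1*exp(y/k)


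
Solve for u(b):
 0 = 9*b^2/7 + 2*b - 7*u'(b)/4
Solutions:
 u(b) = C1 + 12*b^3/49 + 4*b^2/7


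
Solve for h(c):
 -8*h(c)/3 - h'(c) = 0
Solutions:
 h(c) = C1*exp(-8*c/3)


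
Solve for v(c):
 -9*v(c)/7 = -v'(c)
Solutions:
 v(c) = C1*exp(9*c/7)


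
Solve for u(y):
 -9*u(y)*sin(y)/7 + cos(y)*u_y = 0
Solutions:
 u(y) = C1/cos(y)^(9/7)


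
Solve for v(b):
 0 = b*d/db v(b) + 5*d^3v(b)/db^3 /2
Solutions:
 v(b) = C1 + Integral(C2*airyai(-2^(1/3)*5^(2/3)*b/5) + C3*airybi(-2^(1/3)*5^(2/3)*b/5), b)


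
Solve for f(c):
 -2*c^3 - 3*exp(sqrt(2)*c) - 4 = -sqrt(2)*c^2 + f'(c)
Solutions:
 f(c) = C1 - c^4/2 + sqrt(2)*c^3/3 - 4*c - 3*sqrt(2)*exp(sqrt(2)*c)/2


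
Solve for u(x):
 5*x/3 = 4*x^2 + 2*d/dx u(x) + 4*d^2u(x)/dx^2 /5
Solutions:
 u(x) = C1 + C2*exp(-5*x/2) - 2*x^3/3 + 73*x^2/60 - 73*x/75


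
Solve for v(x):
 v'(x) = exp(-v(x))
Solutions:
 v(x) = log(C1 + x)


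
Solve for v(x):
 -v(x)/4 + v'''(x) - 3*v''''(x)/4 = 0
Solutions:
 v(x) = (C1 + C2*x)*exp(x) + (C3*sin(sqrt(2)*x/3) + C4*cos(sqrt(2)*x/3))*exp(-x/3)


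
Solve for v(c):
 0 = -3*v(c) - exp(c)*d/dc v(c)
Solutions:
 v(c) = C1*exp(3*exp(-c))


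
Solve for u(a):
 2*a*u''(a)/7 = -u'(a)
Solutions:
 u(a) = C1 + C2/a^(5/2)


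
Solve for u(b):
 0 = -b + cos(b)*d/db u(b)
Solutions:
 u(b) = C1 + Integral(b/cos(b), b)


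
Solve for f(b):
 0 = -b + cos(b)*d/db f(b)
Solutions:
 f(b) = C1 + Integral(b/cos(b), b)


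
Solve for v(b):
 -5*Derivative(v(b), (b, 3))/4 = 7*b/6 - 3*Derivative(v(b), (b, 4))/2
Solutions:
 v(b) = C1 + C2*b + C3*b^2 + C4*exp(5*b/6) - 7*b^4/180 - 14*b^3/75


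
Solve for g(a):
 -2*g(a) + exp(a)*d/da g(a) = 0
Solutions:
 g(a) = C1*exp(-2*exp(-a))


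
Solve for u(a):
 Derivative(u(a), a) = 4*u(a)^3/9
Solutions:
 u(a) = -3*sqrt(2)*sqrt(-1/(C1 + 4*a))/2
 u(a) = 3*sqrt(2)*sqrt(-1/(C1 + 4*a))/2


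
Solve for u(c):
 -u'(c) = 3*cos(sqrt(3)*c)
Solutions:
 u(c) = C1 - sqrt(3)*sin(sqrt(3)*c)


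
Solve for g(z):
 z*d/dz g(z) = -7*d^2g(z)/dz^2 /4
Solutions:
 g(z) = C1 + C2*erf(sqrt(14)*z/7)


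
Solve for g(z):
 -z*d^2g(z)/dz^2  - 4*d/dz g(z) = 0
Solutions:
 g(z) = C1 + C2/z^3


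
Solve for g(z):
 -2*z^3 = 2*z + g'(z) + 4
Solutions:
 g(z) = C1 - z^4/2 - z^2 - 4*z


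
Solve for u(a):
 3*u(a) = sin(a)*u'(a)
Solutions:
 u(a) = C1*(cos(a) - 1)^(3/2)/(cos(a) + 1)^(3/2)


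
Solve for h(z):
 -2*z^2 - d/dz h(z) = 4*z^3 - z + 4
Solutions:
 h(z) = C1 - z^4 - 2*z^3/3 + z^2/2 - 4*z


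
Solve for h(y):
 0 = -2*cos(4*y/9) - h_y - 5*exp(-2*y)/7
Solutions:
 h(y) = C1 - 9*sin(4*y/9)/2 + 5*exp(-2*y)/14


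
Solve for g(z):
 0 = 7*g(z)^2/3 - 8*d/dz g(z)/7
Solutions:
 g(z) = -24/(C1 + 49*z)


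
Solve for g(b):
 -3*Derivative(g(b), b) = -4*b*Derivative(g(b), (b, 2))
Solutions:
 g(b) = C1 + C2*b^(7/4)


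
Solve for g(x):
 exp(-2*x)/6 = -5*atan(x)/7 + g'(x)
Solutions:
 g(x) = C1 + 5*x*atan(x)/7 - 5*log(x^2 + 1)/14 - exp(-2*x)/12


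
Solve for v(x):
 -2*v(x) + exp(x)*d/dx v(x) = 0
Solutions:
 v(x) = C1*exp(-2*exp(-x))


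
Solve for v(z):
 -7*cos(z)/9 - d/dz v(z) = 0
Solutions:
 v(z) = C1 - 7*sin(z)/9


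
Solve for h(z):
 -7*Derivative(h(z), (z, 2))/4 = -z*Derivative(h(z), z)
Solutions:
 h(z) = C1 + C2*erfi(sqrt(14)*z/7)


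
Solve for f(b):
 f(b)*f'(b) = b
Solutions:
 f(b) = -sqrt(C1 + b^2)
 f(b) = sqrt(C1 + b^2)


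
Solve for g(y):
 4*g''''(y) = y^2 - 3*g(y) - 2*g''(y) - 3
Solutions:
 g(y) = y^2/3 + (C1*sin(sqrt(2)*3^(1/4)*y*cos(atan(sqrt(11))/2)/2) + C2*cos(sqrt(2)*3^(1/4)*y*cos(atan(sqrt(11))/2)/2))*exp(-sqrt(2)*3^(1/4)*y*sin(atan(sqrt(11))/2)/2) + (C3*sin(sqrt(2)*3^(1/4)*y*cos(atan(sqrt(11))/2)/2) + C4*cos(sqrt(2)*3^(1/4)*y*cos(atan(sqrt(11))/2)/2))*exp(sqrt(2)*3^(1/4)*y*sin(atan(sqrt(11))/2)/2) - 13/9


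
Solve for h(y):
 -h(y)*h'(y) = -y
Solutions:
 h(y) = -sqrt(C1 + y^2)
 h(y) = sqrt(C1 + y^2)


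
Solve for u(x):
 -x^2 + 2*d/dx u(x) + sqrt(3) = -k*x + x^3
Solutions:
 u(x) = C1 - k*x^2/4 + x^4/8 + x^3/6 - sqrt(3)*x/2


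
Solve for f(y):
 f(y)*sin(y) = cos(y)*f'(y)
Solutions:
 f(y) = C1/cos(y)


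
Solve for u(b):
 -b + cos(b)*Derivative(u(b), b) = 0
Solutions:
 u(b) = C1 + Integral(b/cos(b), b)


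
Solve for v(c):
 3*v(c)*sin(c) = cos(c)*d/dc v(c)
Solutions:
 v(c) = C1/cos(c)^3


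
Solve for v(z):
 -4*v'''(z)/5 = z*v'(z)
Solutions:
 v(z) = C1 + Integral(C2*airyai(-10^(1/3)*z/2) + C3*airybi(-10^(1/3)*z/2), z)


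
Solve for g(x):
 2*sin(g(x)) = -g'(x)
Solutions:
 g(x) = -acos((-C1 - exp(4*x))/(C1 - exp(4*x))) + 2*pi
 g(x) = acos((-C1 - exp(4*x))/(C1 - exp(4*x)))


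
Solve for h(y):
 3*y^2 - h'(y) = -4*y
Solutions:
 h(y) = C1 + y^3 + 2*y^2


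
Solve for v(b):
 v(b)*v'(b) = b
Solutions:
 v(b) = -sqrt(C1 + b^2)
 v(b) = sqrt(C1 + b^2)


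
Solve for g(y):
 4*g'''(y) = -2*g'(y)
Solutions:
 g(y) = C1 + C2*sin(sqrt(2)*y/2) + C3*cos(sqrt(2)*y/2)


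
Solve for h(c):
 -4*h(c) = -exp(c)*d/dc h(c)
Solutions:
 h(c) = C1*exp(-4*exp(-c))


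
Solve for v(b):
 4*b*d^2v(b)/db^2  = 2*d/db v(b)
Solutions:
 v(b) = C1 + C2*b^(3/2)


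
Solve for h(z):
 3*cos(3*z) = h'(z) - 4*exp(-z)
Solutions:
 h(z) = C1 + sin(3*z) - 4*exp(-z)


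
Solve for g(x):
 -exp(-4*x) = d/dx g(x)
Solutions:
 g(x) = C1 + exp(-4*x)/4


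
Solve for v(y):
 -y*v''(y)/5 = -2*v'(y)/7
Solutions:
 v(y) = C1 + C2*y^(17/7)


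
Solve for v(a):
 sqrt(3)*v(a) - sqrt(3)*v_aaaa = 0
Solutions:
 v(a) = C1*exp(-a) + C2*exp(a) + C3*sin(a) + C4*cos(a)


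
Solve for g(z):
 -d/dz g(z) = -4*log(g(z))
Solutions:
 li(g(z)) = C1 + 4*z


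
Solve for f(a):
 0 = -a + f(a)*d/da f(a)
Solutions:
 f(a) = -sqrt(C1 + a^2)
 f(a) = sqrt(C1 + a^2)
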